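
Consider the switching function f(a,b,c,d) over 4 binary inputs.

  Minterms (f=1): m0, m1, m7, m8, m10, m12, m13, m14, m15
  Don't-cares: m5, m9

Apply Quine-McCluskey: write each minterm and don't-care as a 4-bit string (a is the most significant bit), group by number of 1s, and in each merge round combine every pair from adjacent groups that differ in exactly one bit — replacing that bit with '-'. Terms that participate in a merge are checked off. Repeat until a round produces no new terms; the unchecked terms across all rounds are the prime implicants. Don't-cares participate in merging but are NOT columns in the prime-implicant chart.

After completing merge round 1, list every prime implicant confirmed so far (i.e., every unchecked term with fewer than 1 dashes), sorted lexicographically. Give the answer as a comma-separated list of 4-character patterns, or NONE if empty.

[col 0] 0000*, 0001*, 0101*, 0111*, 1000*, 1001*, 1010*, 1100*, 1101*, 1110*, 1111*
[col 1] -000*, -001*, -101*, -111*, 0-01*, 000-*, 01-1*, 1-00*, 1-01*, 1-10*, 10-0*, 100-*, 11-0*, 11-1*, 110-*, 111-*
[col 2] --01, -00-, -1-1, 1--0, 1-0-, 11--
Prime implicants: --01, -00-, -1-1, 1--0, 1-0-, 11--

NONE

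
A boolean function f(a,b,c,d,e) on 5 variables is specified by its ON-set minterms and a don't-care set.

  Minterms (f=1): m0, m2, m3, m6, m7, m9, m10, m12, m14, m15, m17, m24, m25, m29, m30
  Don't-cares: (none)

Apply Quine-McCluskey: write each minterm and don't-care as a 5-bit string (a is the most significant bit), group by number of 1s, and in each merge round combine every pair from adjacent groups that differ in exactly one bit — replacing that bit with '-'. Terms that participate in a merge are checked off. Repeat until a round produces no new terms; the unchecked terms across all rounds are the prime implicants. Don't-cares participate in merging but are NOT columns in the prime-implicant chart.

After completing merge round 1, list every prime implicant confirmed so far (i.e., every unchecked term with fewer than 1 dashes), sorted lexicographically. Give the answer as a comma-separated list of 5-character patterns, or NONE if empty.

NONE

Round 0: 00000✓ 00010✓ 00011✓ 00110✓ 00111✓ 01001✓ 01010✓ 01100✓ 01110✓ 01111✓ 10001✓ 11000✓ 11001✓ 11101✓ 11110✓
Round 1: -1001 -1110 0-010✓ 0-110✓ 0-111✓ 00-10✓ 00-11✓ 000-0 0001-✓ 0011-✓ 01-10✓ 011-0 0111-✓ 1-001 11-01 1100-
Round 2: 0--10 0-11- 00-1-
PIs = {-1001, -1110, 0--10, 0-11-, 00-1-, 000-0, 011-0, 1-001, 11-01, 1100-}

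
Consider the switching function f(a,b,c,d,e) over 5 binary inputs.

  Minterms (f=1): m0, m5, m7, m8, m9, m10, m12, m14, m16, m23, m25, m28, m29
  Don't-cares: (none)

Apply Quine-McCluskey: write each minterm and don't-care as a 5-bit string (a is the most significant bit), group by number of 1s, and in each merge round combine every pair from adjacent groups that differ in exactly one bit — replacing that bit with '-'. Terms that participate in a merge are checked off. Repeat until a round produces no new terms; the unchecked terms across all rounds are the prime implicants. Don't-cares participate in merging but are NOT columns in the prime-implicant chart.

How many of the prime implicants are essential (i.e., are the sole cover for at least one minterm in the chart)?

[col 0] 00000*, 00101*, 00111*, 01000*, 01001*, 01010*, 01100*, 01110*, 10000*, 10111*, 11001*, 11100*, 11101*
[col 1] -0000, -0111, -1001, -1100, 0-000, 001-1, 01-00*, 01-10*, 010-0*, 0100-, 011-0*, 11-01, 1110-
[col 2] 01--0
Prime implicants: -0000, -0111, -1001, -1100, 0-000, 001-1, 01--0, 0100-, 11-01, 1110-
PI chart (minterm → PIs covering it):
  0 | -0000,0-000
  5 | 001-1  (sole → essential)
  7 | -0111,001-1
  8 | 0-000,01--0,0100-
  9 | -1001,0100-
  10 | 01--0  (sole → essential)
  12 | -1100,01--0
  14 | 01--0  (sole → essential)
  16 | -0000  (sole → essential)
  23 | -0111  (sole → essential)
  25 | -1001,11-01
  28 | -1100,1110-
  29 | 11-01,1110-
Essential prime implicants: -0000, -0111, 001-1, 01--0

4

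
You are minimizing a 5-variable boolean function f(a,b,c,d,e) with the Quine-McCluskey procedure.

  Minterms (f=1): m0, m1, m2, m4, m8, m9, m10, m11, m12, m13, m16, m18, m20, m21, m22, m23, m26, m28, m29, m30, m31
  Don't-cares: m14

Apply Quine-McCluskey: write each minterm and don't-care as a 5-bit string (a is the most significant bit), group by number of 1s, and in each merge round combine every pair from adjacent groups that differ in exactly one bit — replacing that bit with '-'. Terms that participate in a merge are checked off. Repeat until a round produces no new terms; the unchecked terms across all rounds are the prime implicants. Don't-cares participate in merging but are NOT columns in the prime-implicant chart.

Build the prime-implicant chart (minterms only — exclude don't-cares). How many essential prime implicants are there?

3

[col 0] 00000*, 00001*, 00010*, 00100*, 01000*, 01001*, 01010*, 01011*, 01100*, 01101*, 01110*, 10000*, 10010*, 10100*, 10101*, 10110*, 10111*, 11010*, 11100*, 11101*, 11110*, 11111*
[col 1] -0000*, -0010*, -0100*, -1010*, -1100*, -1101*, -1110*, 0-000*, 0-001*, 0-010*, 0-100*, 00-00*, 000-0*, 0000-*, 01-00*, 01-01*, 01-10*, 010-0*, 010-1*, 0100-*, 0101-*, 011-0*, 0110-*, 1-010*, 1-100*, 1-101*, 1-110*, 1-111*, 10-00*, 10-10*, 100-0*, 101-0*, 101-1*, 1010-*, 1011-*, 11-10*, 111-0*, 111-1*, 1110-*, 1111-*
[col 2] --010, --100, -0-00, -00-0, -1-10, -11-0, -110-, 0--00, 0-0-0, 0-00-, 01--0, 01-0-, 010--, 1--10, 1-1-0*, 1-1-1*, 1-10-*, 1-11-*, 10--0, 101--*, 111--*
[col 3] 1-1--
Prime implicants: --010, --100, -0-00, -00-0, -1-10, -11-0, -110-, 0--00, 0-0-0, 0-00-, 01--0, 01-0-, 010--, 1--10, 1-1--, 10--0
PI chart (minterm → PIs covering it):
  0 | -0-00,-00-0,0--00,0-0-0,0-00-
  1 | 0-00-  (sole → essential)
  2 | --010,-00-0,0-0-0
  4 | --100,-0-00,0--00
  8 | 0--00,0-0-0,0-00-,01--0,01-0-,010--
  9 | 0-00-,01-0-,010--
  10 | --010,-1-10,0-0-0,01--0,010--
  11 | 010--  (sole → essential)
  12 | --100,-11-0,-110-,0--00,01--0,01-0-
  13 | -110-,01-0-
  16 | -0-00,-00-0,10--0
  18 | --010,-00-0,1--10,10--0
  20 | --100,-0-00,1-1--,10--0
  21 | 1-1--  (sole → essential)
  22 | 1--10,1-1--,10--0
  23 | 1-1--  (sole → essential)
  26 | --010,-1-10,1--10
  28 | --100,-11-0,-110-,1-1--
  29 | -110-,1-1--
  30 | -1-10,-11-0,1--10,1-1--
  31 | 1-1--  (sole → essential)
Essential prime implicants: 0-00-, 010--, 1-1--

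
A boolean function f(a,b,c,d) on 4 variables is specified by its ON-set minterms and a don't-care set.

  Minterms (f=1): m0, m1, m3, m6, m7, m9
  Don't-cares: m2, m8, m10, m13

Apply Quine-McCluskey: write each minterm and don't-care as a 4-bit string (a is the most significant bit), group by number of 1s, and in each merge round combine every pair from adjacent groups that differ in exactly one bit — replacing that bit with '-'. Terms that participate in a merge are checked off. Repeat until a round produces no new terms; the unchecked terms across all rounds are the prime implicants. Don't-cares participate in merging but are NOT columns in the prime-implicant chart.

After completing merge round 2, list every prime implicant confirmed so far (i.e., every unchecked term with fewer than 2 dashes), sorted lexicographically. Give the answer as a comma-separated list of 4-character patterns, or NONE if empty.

Round 0: 0000✓ 0001✓ 0010✓ 0011✓ 0110✓ 0111✓ 1000✓ 1001✓ 1010✓ 1101✓
Round 1: -000✓ -001✓ -010✓ 0-10✓ 0-11✓ 00-0✓ 00-1✓ 000-✓ 001-✓ 011-✓ 1-01 10-0✓ 100-✓
Round 2: -0-0 -00- 0-1- 00--
PIs = {-0-0, -00-, 0-1-, 00--, 1-01}

1-01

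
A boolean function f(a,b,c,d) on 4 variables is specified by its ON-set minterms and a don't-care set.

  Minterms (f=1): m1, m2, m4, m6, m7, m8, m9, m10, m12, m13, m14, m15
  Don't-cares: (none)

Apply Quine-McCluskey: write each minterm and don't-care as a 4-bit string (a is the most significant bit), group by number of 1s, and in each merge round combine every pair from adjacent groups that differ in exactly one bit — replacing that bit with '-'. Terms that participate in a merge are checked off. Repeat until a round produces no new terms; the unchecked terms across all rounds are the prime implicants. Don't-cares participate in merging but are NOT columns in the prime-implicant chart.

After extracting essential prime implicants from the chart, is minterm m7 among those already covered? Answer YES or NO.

[col 0] 0001*, 0010*, 0100*, 0110*, 0111*, 1000*, 1001*, 1010*, 1100*, 1101*, 1110*, 1111*
[col 1] -001, -010*, -100*, -110*, -111*, 0-10*, 01-0*, 011-*, 1-00*, 1-01*, 1-10*, 10-0*, 100-*, 11-0*, 11-1*, 110-*, 111-*
[col 2] --10, -1-0, -11-, 1--0, 1-0-, 11--
Prime implicants: --10, -001, -1-0, -11-, 1--0, 1-0-, 11--
PI chart (minterm → PIs covering it):
  1 | -001  (sole → essential)
  2 | --10  (sole → essential)
  4 | -1-0  (sole → essential)
  6 | --10,-1-0,-11-
  7 | -11-  (sole → essential)
  8 | 1--0,1-0-
  9 | -001,1-0-
  10 | --10,1--0
  12 | -1-0,1--0,1-0-,11--
  13 | 1-0-,11--
  14 | --10,-1-0,-11-,1--0,11--
  15 | -11-,11--
Essential prime implicants: --10, -001, -1-0, -11-

YES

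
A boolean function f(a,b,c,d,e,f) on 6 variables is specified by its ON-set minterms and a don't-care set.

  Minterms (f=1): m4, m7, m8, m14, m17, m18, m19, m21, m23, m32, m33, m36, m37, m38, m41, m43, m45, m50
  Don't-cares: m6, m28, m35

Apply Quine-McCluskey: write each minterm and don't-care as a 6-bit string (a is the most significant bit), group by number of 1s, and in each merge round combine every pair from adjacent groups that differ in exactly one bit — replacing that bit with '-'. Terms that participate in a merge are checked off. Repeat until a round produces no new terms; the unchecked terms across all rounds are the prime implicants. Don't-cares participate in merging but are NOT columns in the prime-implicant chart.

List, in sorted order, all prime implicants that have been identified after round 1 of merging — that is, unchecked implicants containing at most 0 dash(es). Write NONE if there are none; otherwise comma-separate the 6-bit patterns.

Round 0: 000100✓ 000110✓ 000111✓ 001000 001110✓ 010001✓ 010010✓ 010011✓ 010101✓ 010111✓ 011100 100000✓ 100001✓ 100011✓ 100100✓ 100101✓ 100110✓ 101001✓ 101011✓ 101101✓ 110010✓
Round 1: -00100✓ -00110✓ -10010 0-0111 00-110 0001-0✓ 00011- 010-01✓ 010-11✓ 0100-1✓ 01001- 0101-1✓ 10-001✓ 10-011✓ 10-101✓ 100-00✓ 100-01✓ 1000-1✓ 10000-✓ 1001-0✓ 10010-✓ 101-01✓ 1010-1✓
Round 2: -001-0 010--1 10--01 10-0-1 100-0-
PIs = {-001-0, -10010, 0-0111, 00-110, 00011-, 001000, 010--1, 01001-, 011100, 10--01, 10-0-1, 100-0-}

001000, 011100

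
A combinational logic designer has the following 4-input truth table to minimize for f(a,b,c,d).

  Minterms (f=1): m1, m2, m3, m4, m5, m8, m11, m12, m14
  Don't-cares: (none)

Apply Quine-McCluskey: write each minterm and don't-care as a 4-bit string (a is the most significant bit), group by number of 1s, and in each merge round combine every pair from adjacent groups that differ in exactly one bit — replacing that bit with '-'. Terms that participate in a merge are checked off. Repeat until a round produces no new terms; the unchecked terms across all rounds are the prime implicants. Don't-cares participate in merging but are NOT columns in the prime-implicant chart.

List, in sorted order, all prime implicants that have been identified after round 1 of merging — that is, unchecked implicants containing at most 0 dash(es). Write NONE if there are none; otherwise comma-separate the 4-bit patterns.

size-2^0 implicants → 0001(✓)  0010(✓)  0011(✓)  0100(✓)  0101(✓)  1000(✓)  1011(✓)  1100(✓)  1110(✓)
size-2^1 implicants → -011  -100  0-01  00-1  001-  010-  1-00  11-0
Unchecked terms (primes): -011, -100, 0-01, 00-1, 001-, 010-, 1-00, 11-0

NONE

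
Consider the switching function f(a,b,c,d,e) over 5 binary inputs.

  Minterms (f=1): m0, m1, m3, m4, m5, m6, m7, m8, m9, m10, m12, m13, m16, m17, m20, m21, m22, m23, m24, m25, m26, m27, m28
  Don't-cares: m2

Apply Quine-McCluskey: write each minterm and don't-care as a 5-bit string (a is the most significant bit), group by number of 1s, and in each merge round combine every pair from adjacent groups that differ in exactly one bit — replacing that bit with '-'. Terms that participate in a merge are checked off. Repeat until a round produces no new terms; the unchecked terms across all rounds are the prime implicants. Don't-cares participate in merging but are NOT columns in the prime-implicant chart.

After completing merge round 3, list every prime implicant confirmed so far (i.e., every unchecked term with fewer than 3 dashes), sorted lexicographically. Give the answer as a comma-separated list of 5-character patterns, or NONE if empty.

[col 0] 00000*, 00001*, 00010*, 00011*, 00100*, 00101*, 00110*, 00111*, 01000*, 01001*, 01010*, 01100*, 01101*, 10000*, 10001*, 10100*, 10101*, 10110*, 10111*, 11000*, 11001*, 11010*, 11011*, 11100*
[col 1] -0000*, -0001*, -0100*, -0101*, -0110*, -0111*, -1000*, -1001*, -1010*, -1100*, 0-000*, 0-001*, 0-010*, 0-100*, 0-101*, 00-00*, 00-01*, 00-10*, 00-11*, 000-0*, 000-1*, 0000-*, 0001-*, 001-0*, 001-1*, 0010-*, 0011-*, 01-00*, 01-01*, 010-0*, 0100-*, 0110-*, 1-000*, 1-001*, 1-100*, 10-00*, 10-01*, 1000-*, 101-0*, 101-1*, 1010-*, 1011-*, 11-00*, 110-0*, 110-1*, 1100-*, 1101-*
[col 2] --000*, --001*, --100*, -0-00*, -0-01*, -000-*, -01-0*, -01-1*, -010-*, -011-*, -1-00*, -10-0, -100-*, 0--00*, 0--01*, 0-0-0, 0-00-*, 0-10-*, 00--0*, 00--1*, 00-0-*, 00-1-*, 000--*, 001--*, 01-0-*, 1--00*, 1-00-*, 10-0-*, 101--*, 110--
[col 3] ---00, --00-, -0-0-, -01--, 0--0-, 00---
Prime implicants: ---00, --00-, -0-0-, -01--, -10-0, 0--0-, 0-0-0, 00---, 110--

-10-0, 0-0-0, 110--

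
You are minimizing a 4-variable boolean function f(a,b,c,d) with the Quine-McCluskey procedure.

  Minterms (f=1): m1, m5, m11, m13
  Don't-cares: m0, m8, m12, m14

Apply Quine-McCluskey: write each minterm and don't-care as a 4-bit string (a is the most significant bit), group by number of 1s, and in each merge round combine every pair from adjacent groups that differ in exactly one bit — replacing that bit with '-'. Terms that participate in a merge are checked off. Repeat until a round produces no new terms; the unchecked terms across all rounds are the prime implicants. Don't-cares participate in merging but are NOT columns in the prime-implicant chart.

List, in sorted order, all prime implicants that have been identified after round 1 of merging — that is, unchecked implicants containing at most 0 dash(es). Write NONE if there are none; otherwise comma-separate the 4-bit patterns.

Round 0: 0000✓ 0001✓ 0101✓ 1000✓ 1011 1100✓ 1101✓ 1110✓
Round 1: -000 -101 0-01 000- 1-00 11-0 110-
PIs = {-000, -101, 0-01, 000-, 1-00, 1011, 11-0, 110-}

1011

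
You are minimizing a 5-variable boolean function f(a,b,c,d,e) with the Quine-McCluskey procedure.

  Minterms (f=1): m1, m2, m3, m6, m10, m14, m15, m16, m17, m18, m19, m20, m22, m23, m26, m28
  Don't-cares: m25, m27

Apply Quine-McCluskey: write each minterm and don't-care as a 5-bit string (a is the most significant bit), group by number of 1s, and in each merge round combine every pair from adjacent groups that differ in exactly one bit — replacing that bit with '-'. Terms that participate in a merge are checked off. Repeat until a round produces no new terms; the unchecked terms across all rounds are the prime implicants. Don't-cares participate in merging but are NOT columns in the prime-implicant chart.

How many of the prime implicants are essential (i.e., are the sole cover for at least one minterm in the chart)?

4

[col 0] 00001*, 00010*, 00011*, 00110*, 01010*, 01110*, 01111*, 10000*, 10001*, 10010*, 10011*, 10100*, 10110*, 10111*, 11001*, 11010*, 11011*, 11100*
[col 1] -0001*, -0010*, -0011*, -0110*, -1010*, 0-010*, 0-110*, 00-10*, 000-1*, 0001-*, 01-10*, 0111-, 1-001*, 1-010*, 1-011*, 1-100, 10-00*, 10-10*, 10-11*, 100-0*, 100-1*, 1000-*, 1001-*, 101-0*, 1011-*, 110-1*, 1101-*
[col 2] --010, -0-10, -00-1, -001-, 0--10, 1-0-1, 1-01-, 10--0, 10-1-, 100--
Prime implicants: --010, -0-10, -00-1, -001-, 0--10, 0111-, 1-0-1, 1-01-, 1-100, 10--0, 10-1-, 100--
PI chart (minterm → PIs covering it):
  1 | -00-1  (sole → essential)
  2 | --010,-0-10,-001-,0--10
  3 | -00-1,-001-
  6 | -0-10,0--10
  10 | --010,0--10
  14 | 0--10,0111-
  15 | 0111-  (sole → essential)
  16 | 10--0,100--
  17 | -00-1,1-0-1,100--
  18 | --010,-0-10,-001-,1-01-,10--0,10-1-,100--
  19 | -00-1,-001-,1-0-1,1-01-,10-1-,100--
  20 | 1-100,10--0
  22 | -0-10,10--0,10-1-
  23 | 10-1-  (sole → essential)
  26 | --010,1-01-
  28 | 1-100  (sole → essential)
Essential prime implicants: -00-1, 0111-, 1-100, 10-1-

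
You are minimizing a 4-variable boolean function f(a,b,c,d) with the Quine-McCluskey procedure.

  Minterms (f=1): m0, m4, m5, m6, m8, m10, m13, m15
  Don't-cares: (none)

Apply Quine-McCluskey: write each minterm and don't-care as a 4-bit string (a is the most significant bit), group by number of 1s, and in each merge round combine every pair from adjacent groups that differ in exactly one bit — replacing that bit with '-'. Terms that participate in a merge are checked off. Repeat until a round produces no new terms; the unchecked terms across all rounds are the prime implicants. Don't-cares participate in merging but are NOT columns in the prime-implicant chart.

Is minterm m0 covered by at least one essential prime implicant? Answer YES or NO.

Round 0: 0000✓ 0100✓ 0101✓ 0110✓ 1000✓ 1010✓ 1101✓ 1111✓
Round 1: -000 -101 0-00 01-0 010- 10-0 11-1
PIs = {-000, -101, 0-00, 01-0, 010-, 10-0, 11-1}
Coverage chart:
  m0: -000,0-00
  m4: 0-00,01-0,010-
  m5: -101,010-
  m6: 01-0 ←essential
  m8: -000,10-0
  m10: 10-0 ←essential
  m13: -101,11-1
  m15: 11-1 ←essential
Essential: 01-0, 10-0, 11-1

NO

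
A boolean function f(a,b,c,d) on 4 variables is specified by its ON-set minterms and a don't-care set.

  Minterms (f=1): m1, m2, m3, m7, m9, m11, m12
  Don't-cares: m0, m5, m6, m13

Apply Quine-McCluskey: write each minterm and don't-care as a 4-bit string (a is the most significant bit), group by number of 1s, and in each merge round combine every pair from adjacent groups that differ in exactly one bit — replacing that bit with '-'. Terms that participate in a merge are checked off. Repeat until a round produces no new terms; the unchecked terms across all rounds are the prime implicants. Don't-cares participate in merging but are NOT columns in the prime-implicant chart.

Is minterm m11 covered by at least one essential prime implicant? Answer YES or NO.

[col 0] 0000*, 0001*, 0010*, 0011*, 0101*, 0110*, 0111*, 1001*, 1011*, 1100*, 1101*
[col 1] -001*, -011*, -101*, 0-01*, 0-10*, 0-11*, 00-0*, 00-1*, 000-*, 001-*, 01-1*, 011-*, 1-01*, 10-1*, 110-
[col 2] --01, -0-1, 0--1, 0-1-, 00--
Prime implicants: --01, -0-1, 0--1, 0-1-, 00--, 110-
PI chart (minterm → PIs covering it):
  1 | --01,-0-1,0--1,00--
  2 | 0-1-,00--
  3 | -0-1,0--1,0-1-,00--
  7 | 0--1,0-1-
  9 | --01,-0-1
  11 | -0-1  (sole → essential)
  12 | 110-  (sole → essential)
Essential prime implicants: -0-1, 110-

YES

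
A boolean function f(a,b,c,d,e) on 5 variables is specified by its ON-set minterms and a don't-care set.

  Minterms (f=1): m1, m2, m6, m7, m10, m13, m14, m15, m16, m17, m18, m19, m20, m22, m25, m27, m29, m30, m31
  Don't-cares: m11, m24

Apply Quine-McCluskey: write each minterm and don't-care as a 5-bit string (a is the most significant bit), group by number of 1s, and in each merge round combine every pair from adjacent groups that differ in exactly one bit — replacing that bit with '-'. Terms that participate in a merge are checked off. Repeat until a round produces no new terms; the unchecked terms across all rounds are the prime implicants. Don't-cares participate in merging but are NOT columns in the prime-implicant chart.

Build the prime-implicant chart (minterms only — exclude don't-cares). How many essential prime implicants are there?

4

size-2^0 implicants → 00001(✓)  00010(✓)  00110(✓)  00111(✓)  01010(✓)  01011(✓)  01101(✓)  01110(✓)  01111(✓)  10000(✓)  10001(✓)  10010(✓)  10011(✓)  10100(✓)  10110(✓)  11000(✓)  11001(✓)  11011(✓)  11101(✓)  11110(✓)  11111(✓)
size-2^1 implicants → -0001  -0010(✓)  -0110(✓)  -1011(✓)  -1101(✓)  -1110(✓)  -1111(✓)  0-010(✓)  0-110(✓)  0-111(✓)  00-10(✓)  0011-(✓)  01-10(✓)  01-11(✓)  0101-(✓)  011-1(✓)  0111-(✓)  1-000(✓)  1-001(✓)  1-011(✓)  1-110(✓)  10-00(✓)  10-10(✓)  100-0(✓)  100-1(✓)  1000-(✓)  1001-(✓)  101-0(✓)  11-01(✓)  11-11(✓)  110-1(✓)  1100-(✓)  111-1(✓)  1111-(✓)
size-2^2 implicants → --110  -0-10  -1-11  -11-1  -111-  0--10  0-11-  01-1-  1-0-1  1-00-  10--0  100--  11--1
Unchecked terms (primes): --110, -0-10, -0001, -1-11, -11-1, -111-, 0--10, 0-11-, 01-1-, 1-0-1, 1-00-, 10--0, 100--, 11--1
Minterm coverage:
  m1 ⊆ -0001 [E]
  m2 ⊆ -0-10,0--10
  m6 ⊆ --110,-0-10,0--10,0-11-
  m7 ⊆ 0-11- [E]
  m10 ⊆ 0--10,01-1-
  m13 ⊆ -11-1 [E]
  m14 ⊆ --110,-111-,0--10,0-11-,01-1-
  m15 ⊆ -1-11,-11-1,-111-,0-11-,01-1-
  m16 ⊆ 1-00-,10--0,100--
  m17 ⊆ -0001,1-0-1,1-00-,100--
  m18 ⊆ -0-10,10--0,100--
  m19 ⊆ 1-0-1,100--
  m20 ⊆ 10--0 [E]
  m22 ⊆ --110,-0-10,10--0
  m25 ⊆ 1-0-1,1-00-,11--1
  m27 ⊆ -1-11,1-0-1,11--1
  m29 ⊆ -11-1,11--1
  m30 ⊆ --110,-111-
  m31 ⊆ -1-11,-11-1,-111-,11--1
E = {-0001, -11-1, 0-11-, 10--0}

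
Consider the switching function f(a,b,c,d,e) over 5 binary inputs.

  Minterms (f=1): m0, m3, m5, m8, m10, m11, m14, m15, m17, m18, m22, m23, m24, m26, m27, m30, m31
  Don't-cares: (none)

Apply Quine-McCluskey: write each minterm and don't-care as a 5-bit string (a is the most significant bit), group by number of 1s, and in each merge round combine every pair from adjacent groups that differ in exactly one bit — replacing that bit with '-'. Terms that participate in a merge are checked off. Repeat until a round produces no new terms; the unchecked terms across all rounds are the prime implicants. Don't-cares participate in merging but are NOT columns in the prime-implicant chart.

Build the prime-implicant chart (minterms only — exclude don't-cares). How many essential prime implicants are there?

size-2^0 implicants → 00000(✓)  00011(✓)  00101  01000(✓)  01010(✓)  01011(✓)  01110(✓)  01111(✓)  10001  10010(✓)  10110(✓)  10111(✓)  11000(✓)  11010(✓)  11011(✓)  11110(✓)  11111(✓)
size-2^1 implicants → -1000(✓)  -1010(✓)  -1011(✓)  -1110(✓)  -1111(✓)  0-000  0-011  01-10(✓)  01-11(✓)  010-0(✓)  0101-(✓)  0111-(✓)  1-010(✓)  1-110(✓)  1-111(✓)  10-10(✓)  1011-(✓)  11-10(✓)  11-11(✓)  110-0(✓)  1101-(✓)  1111-(✓)
size-2^2 implicants → -1-10(✓)  -1-11(✓)  -10-0  -101-(✓)  -111-(✓)  01-1-(✓)  1--10  1-11-  11-1-(✓)
size-2^3 implicants → -1-1-
Unchecked terms (primes): -1-1-, -10-0, 0-000, 0-011, 00101, 1--10, 1-11-, 10001
Minterm coverage:
  m0 ⊆ 0-000 [E]
  m3 ⊆ 0-011 [E]
  m5 ⊆ 00101 [E]
  m8 ⊆ -10-0,0-000
  m10 ⊆ -1-1-,-10-0
  m11 ⊆ -1-1-,0-011
  m14 ⊆ -1-1- [E]
  m15 ⊆ -1-1- [E]
  m17 ⊆ 10001 [E]
  m18 ⊆ 1--10 [E]
  m22 ⊆ 1--10,1-11-
  m23 ⊆ 1-11- [E]
  m24 ⊆ -10-0 [E]
  m26 ⊆ -1-1-,-10-0,1--10
  m27 ⊆ -1-1- [E]
  m30 ⊆ -1-1-,1--10,1-11-
  m31 ⊆ -1-1-,1-11-
E = {-1-1-, -10-0, 0-000, 0-011, 00101, 1--10, 1-11-, 10001}

8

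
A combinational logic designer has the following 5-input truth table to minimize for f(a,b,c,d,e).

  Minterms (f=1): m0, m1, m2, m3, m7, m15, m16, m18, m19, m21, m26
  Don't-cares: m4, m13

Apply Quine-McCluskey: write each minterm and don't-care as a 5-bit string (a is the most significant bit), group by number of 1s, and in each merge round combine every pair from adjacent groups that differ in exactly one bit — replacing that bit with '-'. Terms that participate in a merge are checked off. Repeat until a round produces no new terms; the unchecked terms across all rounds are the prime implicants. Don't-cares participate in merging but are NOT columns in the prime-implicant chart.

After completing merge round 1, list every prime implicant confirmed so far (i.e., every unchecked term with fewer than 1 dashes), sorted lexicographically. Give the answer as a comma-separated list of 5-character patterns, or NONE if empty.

10101

size-2^0 implicants → 00000(✓)  00001(✓)  00010(✓)  00011(✓)  00100(✓)  00111(✓)  01101(✓)  01111(✓)  10000(✓)  10010(✓)  10011(✓)  10101  11010(✓)
size-2^1 implicants → -0000(✓)  -0010(✓)  -0011(✓)  0-111  00-00  00-11  000-0(✓)  000-1(✓)  0000-(✓)  0001-(✓)  011-1  1-010  100-0(✓)  1001-(✓)
size-2^2 implicants → -00-0  -001-  000--
Unchecked terms (primes): -00-0, -001-, 0-111, 00-00, 00-11, 000--, 011-1, 1-010, 10101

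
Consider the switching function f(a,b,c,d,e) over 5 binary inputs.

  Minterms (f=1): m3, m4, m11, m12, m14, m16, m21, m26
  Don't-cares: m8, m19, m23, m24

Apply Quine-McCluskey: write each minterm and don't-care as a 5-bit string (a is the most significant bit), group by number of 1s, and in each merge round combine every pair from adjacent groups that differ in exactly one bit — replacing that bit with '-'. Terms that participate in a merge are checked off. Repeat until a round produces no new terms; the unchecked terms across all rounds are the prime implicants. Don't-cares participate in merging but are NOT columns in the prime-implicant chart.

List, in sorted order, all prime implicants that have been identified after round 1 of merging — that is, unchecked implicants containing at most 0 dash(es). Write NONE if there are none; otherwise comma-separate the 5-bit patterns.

NONE

[col 0] 00011*, 00100*, 01000*, 01011*, 01100*, 01110*, 10000*, 10011*, 10101*, 10111*, 11000*, 11010*
[col 1] -0011, -1000, 0-011, 0-100, 01-00, 011-0, 1-000, 10-11, 101-1, 110-0
Prime implicants: -0011, -1000, 0-011, 0-100, 01-00, 011-0, 1-000, 10-11, 101-1, 110-0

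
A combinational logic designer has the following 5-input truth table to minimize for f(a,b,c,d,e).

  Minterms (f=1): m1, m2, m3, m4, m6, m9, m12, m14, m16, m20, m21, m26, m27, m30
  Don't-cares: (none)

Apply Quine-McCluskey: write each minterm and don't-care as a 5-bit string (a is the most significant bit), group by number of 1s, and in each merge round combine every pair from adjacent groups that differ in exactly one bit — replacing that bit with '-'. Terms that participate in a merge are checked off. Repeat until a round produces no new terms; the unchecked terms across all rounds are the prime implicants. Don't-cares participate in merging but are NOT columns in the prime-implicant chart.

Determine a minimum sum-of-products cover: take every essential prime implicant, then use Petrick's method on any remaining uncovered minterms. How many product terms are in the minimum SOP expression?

7

size-2^0 implicants → 00001(✓)  00010(✓)  00011(✓)  00100(✓)  00110(✓)  01001(✓)  01100(✓)  01110(✓)  10000(✓)  10100(✓)  10101(✓)  11010(✓)  11011(✓)  11110(✓)
size-2^1 implicants → -0100  -1110  0-001  0-100(✓)  0-110(✓)  00-10  000-1  0001-  001-0(✓)  011-0(✓)  10-00  1010-  11-10  1101-
size-2^2 implicants → 0-1-0
Unchecked terms (primes): -0100, -1110, 0-001, 0-1-0, 00-10, 000-1, 0001-, 10-00, 1010-, 11-10, 1101-
Minterm coverage:
  m1 ⊆ 0-001,000-1
  m2 ⊆ 00-10,0001-
  m3 ⊆ 000-1,0001-
  m4 ⊆ -0100,0-1-0
  m6 ⊆ 0-1-0,00-10
  m9 ⊆ 0-001 [E]
  m12 ⊆ 0-1-0 [E]
  m14 ⊆ -1110,0-1-0
  m16 ⊆ 10-00 [E]
  m20 ⊆ -0100,10-00,1010-
  m21 ⊆ 1010- [E]
  m26 ⊆ 11-10,1101-
  m27 ⊆ 1101- [E]
  m30 ⊆ -1110,11-10
E = {0-001, 0-1-0, 10-00, 1010-, 1101-}
Petrick residual → -1110, 0001-
Cover = bcde' + a'c'd'e + a'ce' + a'b'c'd + ab'd'e' + ab'cd' + abc'd  |cover|=7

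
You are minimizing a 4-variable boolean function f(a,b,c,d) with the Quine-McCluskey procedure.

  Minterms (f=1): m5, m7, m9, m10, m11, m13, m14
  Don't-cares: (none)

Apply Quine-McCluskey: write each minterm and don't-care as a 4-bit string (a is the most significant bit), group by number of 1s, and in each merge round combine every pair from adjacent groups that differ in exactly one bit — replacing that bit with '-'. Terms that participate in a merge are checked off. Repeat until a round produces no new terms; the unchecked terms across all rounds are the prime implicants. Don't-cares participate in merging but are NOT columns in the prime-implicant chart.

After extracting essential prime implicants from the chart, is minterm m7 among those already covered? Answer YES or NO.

size-2^0 implicants → 0101(✓)  0111(✓)  1001(✓)  1010(✓)  1011(✓)  1101(✓)  1110(✓)
size-2^1 implicants → -101  01-1  1-01  1-10  10-1  101-
Unchecked terms (primes): -101, 01-1, 1-01, 1-10, 10-1, 101-
Minterm coverage:
  m5 ⊆ -101,01-1
  m7 ⊆ 01-1 [E]
  m9 ⊆ 1-01,10-1
  m10 ⊆ 1-10,101-
  m11 ⊆ 10-1,101-
  m13 ⊆ -101,1-01
  m14 ⊆ 1-10 [E]
E = {01-1, 1-10}

YES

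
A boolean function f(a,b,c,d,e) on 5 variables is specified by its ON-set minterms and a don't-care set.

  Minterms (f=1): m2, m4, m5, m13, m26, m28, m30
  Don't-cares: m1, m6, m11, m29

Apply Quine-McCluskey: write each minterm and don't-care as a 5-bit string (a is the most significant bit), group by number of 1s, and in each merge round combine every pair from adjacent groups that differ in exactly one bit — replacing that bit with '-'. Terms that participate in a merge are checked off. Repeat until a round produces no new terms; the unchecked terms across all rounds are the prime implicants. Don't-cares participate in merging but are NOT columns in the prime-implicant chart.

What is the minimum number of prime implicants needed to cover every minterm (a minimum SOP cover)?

[col 0] 00001*, 00010*, 00100*, 00101*, 00110*, 01011, 01101*, 11010*, 11100*, 11101*, 11110*
[col 1] -1101, 0-101, 00-01, 00-10, 001-0, 0010-, 11-10, 111-0, 1110-
Prime implicants: -1101, 0-101, 00-01, 00-10, 001-0, 0010-, 01011, 11-10, 111-0, 1110-
PI chart (minterm → PIs covering it):
  2 | 00-10  (sole → essential)
  4 | 001-0,0010-
  5 | 0-101,00-01,0010-
  13 | -1101,0-101
  26 | 11-10  (sole → essential)
  28 | 111-0,1110-
  30 | 11-10,111-0
Essential prime implicants: 00-10, 11-10
Petrick residual → -1101, 0010-, 111-0
Minimum SOP uses 5 PIs: bcd'e + a'b'de' + a'b'cd' + abde' + abce'

5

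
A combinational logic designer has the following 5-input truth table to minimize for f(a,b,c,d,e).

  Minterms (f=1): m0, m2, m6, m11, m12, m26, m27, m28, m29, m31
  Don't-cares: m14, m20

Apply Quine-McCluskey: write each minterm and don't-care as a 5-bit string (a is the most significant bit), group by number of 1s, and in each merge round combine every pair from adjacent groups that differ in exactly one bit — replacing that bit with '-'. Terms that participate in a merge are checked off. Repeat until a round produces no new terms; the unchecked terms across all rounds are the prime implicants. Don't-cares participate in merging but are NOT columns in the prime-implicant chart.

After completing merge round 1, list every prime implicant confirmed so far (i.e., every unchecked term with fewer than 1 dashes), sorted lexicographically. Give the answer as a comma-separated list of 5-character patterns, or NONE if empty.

size-2^0 implicants → 00000(✓)  00010(✓)  00110(✓)  01011(✓)  01100(✓)  01110(✓)  10100(✓)  11010(✓)  11011(✓)  11100(✓)  11101(✓)  11111(✓)
size-2^1 implicants → -1011  -1100  0-110  00-10  000-0  011-0  1-100  11-11  1101-  111-1  1110-
Unchecked terms (primes): -1011, -1100, 0-110, 00-10, 000-0, 011-0, 1-100, 11-11, 1101-, 111-1, 1110-

NONE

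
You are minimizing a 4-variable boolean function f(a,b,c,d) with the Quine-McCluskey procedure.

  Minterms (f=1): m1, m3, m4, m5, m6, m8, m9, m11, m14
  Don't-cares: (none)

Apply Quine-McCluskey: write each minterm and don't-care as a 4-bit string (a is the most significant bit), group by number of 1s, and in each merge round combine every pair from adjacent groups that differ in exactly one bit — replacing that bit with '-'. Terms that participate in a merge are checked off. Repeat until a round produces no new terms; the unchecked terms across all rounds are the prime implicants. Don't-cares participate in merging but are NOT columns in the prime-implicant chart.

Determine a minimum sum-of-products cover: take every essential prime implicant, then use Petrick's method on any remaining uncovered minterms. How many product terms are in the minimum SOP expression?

4

size-2^0 implicants → 0001(✓)  0011(✓)  0100(✓)  0101(✓)  0110(✓)  1000(✓)  1001(✓)  1011(✓)  1110(✓)
size-2^1 implicants → -001(✓)  -011(✓)  -110  0-01  00-1(✓)  01-0  010-  10-1(✓)  100-
size-2^2 implicants → -0-1
Unchecked terms (primes): -0-1, -110, 0-01, 01-0, 010-, 100-
Minterm coverage:
  m1 ⊆ -0-1,0-01
  m3 ⊆ -0-1 [E]
  m4 ⊆ 01-0,010-
  m5 ⊆ 0-01,010-
  m6 ⊆ -110,01-0
  m8 ⊆ 100- [E]
  m9 ⊆ -0-1,100-
  m11 ⊆ -0-1 [E]
  m14 ⊆ -110 [E]
E = {-0-1, -110, 100-}
Petrick residual → 010-
Cover = b'd + bcd' + a'bc' + ab'c'  |cover|=4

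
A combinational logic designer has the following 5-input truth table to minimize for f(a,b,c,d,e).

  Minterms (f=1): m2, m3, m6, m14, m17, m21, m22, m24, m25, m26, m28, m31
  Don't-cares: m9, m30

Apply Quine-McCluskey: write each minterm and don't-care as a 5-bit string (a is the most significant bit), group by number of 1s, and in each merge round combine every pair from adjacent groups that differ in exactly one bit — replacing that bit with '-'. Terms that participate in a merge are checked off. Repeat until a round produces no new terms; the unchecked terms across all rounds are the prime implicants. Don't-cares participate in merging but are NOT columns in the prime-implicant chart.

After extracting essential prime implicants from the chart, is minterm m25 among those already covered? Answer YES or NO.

[col 0] 00010*, 00011*, 00110*, 01001*, 01110*, 10001*, 10101*, 10110*, 11000*, 11001*, 11010*, 11100*, 11110*, 11111*
[col 1] -0110*, -1001, -1110*, 0-110*, 00-10, 0001-, 1-001, 1-110*, 10-01, 11-00*, 11-10*, 110-0*, 1100-, 111-0*, 1111-
[col 2] --110, 11--0
Prime implicants: --110, -1001, 00-10, 0001-, 1-001, 10-01, 11--0, 1100-, 1111-
PI chart (minterm → PIs covering it):
  2 | 00-10,0001-
  3 | 0001-  (sole → essential)
  6 | --110,00-10
  14 | --110  (sole → essential)
  17 | 1-001,10-01
  21 | 10-01  (sole → essential)
  22 | --110  (sole → essential)
  24 | 11--0,1100-
  25 | -1001,1-001,1100-
  26 | 11--0  (sole → essential)
  28 | 11--0  (sole → essential)
  31 | 1111-  (sole → essential)
Essential prime implicants: --110, 0001-, 10-01, 11--0, 1111-

NO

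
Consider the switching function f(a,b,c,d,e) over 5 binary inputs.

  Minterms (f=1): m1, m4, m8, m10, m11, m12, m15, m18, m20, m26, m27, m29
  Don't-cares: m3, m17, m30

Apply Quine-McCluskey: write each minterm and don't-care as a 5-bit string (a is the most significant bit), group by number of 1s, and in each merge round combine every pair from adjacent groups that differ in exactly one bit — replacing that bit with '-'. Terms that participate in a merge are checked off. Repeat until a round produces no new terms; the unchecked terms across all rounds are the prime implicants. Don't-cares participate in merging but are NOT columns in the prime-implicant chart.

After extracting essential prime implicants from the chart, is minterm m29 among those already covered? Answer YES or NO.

Round 0: 00001✓ 00011✓ 00100✓ 01000✓ 01010✓ 01011✓ 01100✓ 01111✓ 10001✓ 10010✓ 10100✓ 11010✓ 11011✓ 11101 11110✓
Round 1: -0001 -0100 -1010✓ -1011✓ 0-011 0-100 000-1 01-00 01-11 010-0 0101-✓ 1-010 11-10 1101-✓
Round 2: -101-
PIs = {-0001, -0100, -101-, 0-011, 0-100, 000-1, 01-00, 01-11, 010-0, 1-010, 11-10, 11101}
Coverage chart:
  m1: -0001,000-1
  m4: -0100,0-100
  m8: 01-00,010-0
  m10: -101-,010-0
  m11: -101-,0-011,01-11
  m12: 0-100,01-00
  m15: 01-11 ←essential
  m18: 1-010 ←essential
  m20: -0100 ←essential
  m26: -101-,1-010,11-10
  m27: -101- ←essential
  m29: 11101 ←essential
Essential: -0100, -101-, 01-11, 1-010, 11101

YES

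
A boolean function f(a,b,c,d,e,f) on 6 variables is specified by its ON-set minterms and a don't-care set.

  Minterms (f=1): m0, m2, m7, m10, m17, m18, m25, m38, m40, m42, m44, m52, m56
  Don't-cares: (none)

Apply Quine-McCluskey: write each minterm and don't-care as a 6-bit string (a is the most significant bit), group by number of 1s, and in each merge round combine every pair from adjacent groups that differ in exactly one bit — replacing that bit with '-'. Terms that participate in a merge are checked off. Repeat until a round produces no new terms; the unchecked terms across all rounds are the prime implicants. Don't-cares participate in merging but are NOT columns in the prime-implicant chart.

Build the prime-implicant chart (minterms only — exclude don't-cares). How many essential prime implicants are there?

size-2^0 implicants → 000000(✓)  000010(✓)  000111  001010(✓)  010001(✓)  010010(✓)  011001(✓)  100110  101000(✓)  101010(✓)  101100(✓)  110100  111000(✓)
size-2^1 implicants → -01010  0-0010  00-010  0000-0  01-001  1-1000  101-00  1010-0
Unchecked terms (primes): -01010, 0-0010, 00-010, 0000-0, 000111, 01-001, 1-1000, 100110, 101-00, 1010-0, 110100
Minterm coverage:
  m0 ⊆ 0000-0 [E]
  m2 ⊆ 0-0010,00-010,0000-0
  m7 ⊆ 000111 [E]
  m10 ⊆ -01010,00-010
  m17 ⊆ 01-001 [E]
  m18 ⊆ 0-0010 [E]
  m25 ⊆ 01-001 [E]
  m38 ⊆ 100110 [E]
  m40 ⊆ 1-1000,101-00,1010-0
  m42 ⊆ -01010,1010-0
  m44 ⊆ 101-00 [E]
  m52 ⊆ 110100 [E]
  m56 ⊆ 1-1000 [E]
E = {0-0010, 0000-0, 000111, 01-001, 1-1000, 100110, 101-00, 110100}

8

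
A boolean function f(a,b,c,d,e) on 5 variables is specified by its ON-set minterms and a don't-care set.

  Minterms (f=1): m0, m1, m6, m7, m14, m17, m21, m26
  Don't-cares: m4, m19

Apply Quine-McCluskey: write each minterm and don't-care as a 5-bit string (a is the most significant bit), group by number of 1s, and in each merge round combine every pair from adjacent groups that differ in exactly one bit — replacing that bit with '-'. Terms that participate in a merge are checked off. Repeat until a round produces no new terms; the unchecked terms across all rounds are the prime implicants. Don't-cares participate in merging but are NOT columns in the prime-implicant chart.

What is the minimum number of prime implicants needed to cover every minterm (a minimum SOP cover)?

5

size-2^0 implicants → 00000(✓)  00001(✓)  00100(✓)  00110(✓)  00111(✓)  01110(✓)  10001(✓)  10011(✓)  10101(✓)  11010
size-2^1 implicants → -0001  0-110  00-00  0000-  001-0  0011-  10-01  100-1
Unchecked terms (primes): -0001, 0-110, 00-00, 0000-, 001-0, 0011-, 10-01, 100-1, 11010
Minterm coverage:
  m0 ⊆ 00-00,0000-
  m1 ⊆ -0001,0000-
  m6 ⊆ 0-110,001-0,0011-
  m7 ⊆ 0011- [E]
  m14 ⊆ 0-110 [E]
  m17 ⊆ -0001,10-01,100-1
  m21 ⊆ 10-01 [E]
  m26 ⊆ 11010 [E]
E = {0-110, 0011-, 10-01, 11010}
Petrick residual → 0000-
Cover = a'cde' + a'b'c'd' + a'b'cd + ab'd'e + abc'de'  |cover|=5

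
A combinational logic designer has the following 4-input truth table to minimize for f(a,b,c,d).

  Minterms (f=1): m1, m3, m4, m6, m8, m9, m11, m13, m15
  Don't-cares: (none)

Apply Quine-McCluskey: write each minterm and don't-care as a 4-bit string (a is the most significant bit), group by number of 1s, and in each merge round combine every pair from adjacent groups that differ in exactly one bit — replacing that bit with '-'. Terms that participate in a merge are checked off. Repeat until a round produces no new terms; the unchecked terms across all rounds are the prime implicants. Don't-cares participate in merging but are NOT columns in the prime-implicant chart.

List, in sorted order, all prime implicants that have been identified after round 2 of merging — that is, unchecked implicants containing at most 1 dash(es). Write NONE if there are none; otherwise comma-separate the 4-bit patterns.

[col 0] 0001*, 0011*, 0100*, 0110*, 1000*, 1001*, 1011*, 1101*, 1111*
[col 1] -001*, -011*, 00-1*, 01-0, 1-01*, 1-11*, 10-1*, 100-, 11-1*
[col 2] -0-1, 1--1
Prime implicants: -0-1, 01-0, 1--1, 100-

01-0, 100-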